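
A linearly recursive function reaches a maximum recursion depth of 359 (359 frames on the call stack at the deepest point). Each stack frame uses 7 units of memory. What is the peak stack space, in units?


Maximum recursion depth = 359 frames
Memory per frame = 7 units
Total stack space = depth * frame_size
= 359 * 7 = 2513


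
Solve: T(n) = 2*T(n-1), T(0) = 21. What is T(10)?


Unrolling:
T(10) = 2*T(9) = 2^2*T(8) = ... = 2^10*T(0)
= 2^10 * 21
= 1024 * 21 = 21504


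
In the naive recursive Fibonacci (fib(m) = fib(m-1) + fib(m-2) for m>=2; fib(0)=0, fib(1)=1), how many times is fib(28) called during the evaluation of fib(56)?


Let N(m) = number of times fib(m) is called while evaluating fib(56).
N(56) = 1 (the initial call).
N(55) = 1 (only fib(56) calls it).
For 1 <= m <= 54: fib(m) is called by fib(m+1) and fib(m+2), so
  N(m) = N(m+1) + N(m+2).
fib(0) is called only by fib(2), so N(0) = N(2).
Walk down from m=56:
  N(56)=1, N(55)=1, N(54)=2, N(53)=3, N(52)=5, N(51)=8, N(50)=13, N(49)=21, N(48)=34, N(47)=55, N(46)=89, N(45)=144, N(44)=233, N(43)=377, N(42)=610, N(41)=987, N(40)=1597, N(39)=2584, N(38)=4181, N(37)=6765, N(36)=10946, N(35)=17711, N(34)=28657, N(33)=46368, N(32)=75025, N(31)=121393, N(30)=196418, N(29)=317811, N(28)=514229
N(28) = 514229


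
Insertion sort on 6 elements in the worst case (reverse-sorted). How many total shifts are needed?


In the worst case (reverse-sorted), each element shifts past all previous:
  Element 1: 1 shifts
  Element 2: 2 shifts
  Element 3: 3 shifts
  Element 4: 4 shifts
  Element 5: 5 shifts
Total = 1 + 2 + ... + 5
= 6*(6-1)/2 = 15


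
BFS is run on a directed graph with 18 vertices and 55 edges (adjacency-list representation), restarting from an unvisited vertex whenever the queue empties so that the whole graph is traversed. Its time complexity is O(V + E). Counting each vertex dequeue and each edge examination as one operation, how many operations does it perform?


A full BFS traversal dequeues each vertex exactly once and examines each directed edge exactly once.
V = 18 (vertex processing cost)
E = 55 (edge examination cost)
Total operations proportional to V + E = 18 + 55 = 73


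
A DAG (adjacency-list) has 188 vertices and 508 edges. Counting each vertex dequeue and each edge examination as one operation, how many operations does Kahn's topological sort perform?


V = 188 (vertex processing)
E = 508 (edge processing)
V + E = 188 + 508 = 696


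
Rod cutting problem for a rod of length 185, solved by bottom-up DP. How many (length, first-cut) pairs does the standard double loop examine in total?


For each subproblem length i = 1..185, the inner loop considers i possible first cuts.
Total = 1 + 2 + ... + 185
= 185*(185+1)/2
= 185*186/2 = 17205


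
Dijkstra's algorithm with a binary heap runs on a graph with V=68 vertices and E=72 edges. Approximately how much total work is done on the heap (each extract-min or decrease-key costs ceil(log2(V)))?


Dijkstra with a binary heap: each vertex is extracted once, each edge may relax once.
Each heap operation costs O(log V).
V + E = 68 + 72 = 140
ceil(log2(68)) = 7 (since 2^6 = 64 < 68 <= 128 = 2^7)
Total heap work = (V+E) * ceil(log2(V)) = 140 * 7 = 980


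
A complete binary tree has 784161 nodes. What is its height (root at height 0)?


In a complete binary tree, level k holds nodes 2^k .. 2^(k+1)-1 (1-indexed).
Height = floor(log2(n)) = floor(log2(784161)) = 19
Check: 2^19 = 524288 <= 784161 < 1048576 = 2^20


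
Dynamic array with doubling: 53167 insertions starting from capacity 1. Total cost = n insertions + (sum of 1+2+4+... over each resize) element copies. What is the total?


n = 53167
Insertion costs: 53167
Resizes copy 1, 2, 4, ... up to the largest power of 2 that is <= n-1 = 53166, i.e. 32768.
Copy costs = 1 + 2 + 4 + 8 + 16 + 32 + 64 + 128 + 256 + 512 + 1024 + 2048 + 4096 + 8192 + 16384 + 32768 = 65535
Total = 53167 + 65535 = 118702


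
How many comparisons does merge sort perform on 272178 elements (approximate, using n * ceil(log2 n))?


Recursion depth: ceil(log2(272178)) = 19
Each recursion level merges n = 272178 elements
Total = 272178 * 19 = 5171382


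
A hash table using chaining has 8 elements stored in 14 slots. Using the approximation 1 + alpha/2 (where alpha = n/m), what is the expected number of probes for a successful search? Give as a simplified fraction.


Load factor alpha = n/m = 8/14
Expected probes = 1 + alpha/2 = 1 + 8/(2*14)
= 1 + 8/28
= 28/28 + 8/28
= 36/28
Simplify: 9/7


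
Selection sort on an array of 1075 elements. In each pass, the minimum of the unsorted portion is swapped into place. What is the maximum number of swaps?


Selection sort performs one swap per pass:
  Pass 1: find min in positions 0 to 1074, swap with position 0
  Pass 2: find min in positions 1 to 1074, swap with position 1
  Pass 3: find min in positions 2 to 1074, swap with position 2
  Pass 4: find min in positions 3 to 1074, swap with position 3
  Pass 5: find min in positions 4 to 1074, swap with position 4
  ... (1069 more passes)
Total passes (and swaps) = n - 1 = 1075 - 1 = 1074


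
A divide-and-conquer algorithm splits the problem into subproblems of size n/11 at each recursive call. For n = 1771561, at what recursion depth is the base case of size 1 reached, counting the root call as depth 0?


At each depth, the problem size is divided by 11:
  Depth 0: problem size = 1771561
  Depth 1: problem size = 161051
  Depth 2: problem size = 14641
  Depth 3: problem size = 1331
  Depth 4: problem size = 121
  Depth 5: problem size = 11
  Depth 6: problem size = 1 (base case)
The base case is reached at depth log_11(1771561) = 6 (the tree has 7 levels counting depth 0, but the depth asked for is 6).
Recursion depth = 6


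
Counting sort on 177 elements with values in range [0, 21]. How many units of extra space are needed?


Output array size: 177 (to store sorted result)
Count array size: 22 (one slot per possible value, range 0 to 21)
Total extra space = 177 + 22 = 199


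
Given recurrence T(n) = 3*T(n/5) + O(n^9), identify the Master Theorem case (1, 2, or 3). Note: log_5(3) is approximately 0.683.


Master Theorem parameters: a=3, b=5, c=9
log_b(a) = 0.683
Compare b^c with a: 5^9 = 1953125 > 3, so c > log_b(a).
Comparing c=9 vs log_b(a)=0.683:
9 > 0.683 => Case 3
Result: T(n) = O(n^9)
Master Theorem case = 3


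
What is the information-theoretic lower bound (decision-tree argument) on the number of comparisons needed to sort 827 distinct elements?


A binary decision tree of height h has at most 2^h leaves and needs at least n! of them, so h >= ceil(log2(n!)).
827! is far too large to multiply out, so use Stirling's series:
  ln(n!) ~ n ln n - n + (1/2) ln(2 pi n) + 1/(12n)  (error below 1/(360 n^3), negligible here)
  ln(827) = 6.7178047
  n ln n = 827 * 6.7178047 = 5555.6245
  (1/2) ln(2 pi * 827) = (1/2) ln(5196.1942) = 4.2778
  1/(12*827) = 0.0001
  ln(827!) ~ 5555.6245 - 827 + 4.2778 + 0.0001 = 4732.9024
Convert to base 2: log2(827!) = 4732.9024 / ln 2 = 4732.9024 / 0.69314718 = 6828.1348
ceil(6828.1348) = 6829


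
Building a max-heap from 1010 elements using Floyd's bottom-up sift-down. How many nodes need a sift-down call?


In a heap of 1010 elements (0-indexed array):
  Last element index: 1009
  Parent of last element: floor((1009 - 1) / 2) = 504
  Internal nodes: indices 0 to 504
  Count = floor(1010/2) = 505


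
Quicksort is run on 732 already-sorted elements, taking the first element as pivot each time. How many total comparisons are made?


Sum of comparisons per partition:
731 + 730 + ... + 1 + 0
= 732 * (732 - 1) / 2
= 732 * 731 / 2
= 267546


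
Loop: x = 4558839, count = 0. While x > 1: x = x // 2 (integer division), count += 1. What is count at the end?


The variable x halves each step:
x = 4558839 -> 2279419 -> 1139709 -> 569854 -> 284927 -> 142463 -> 71231 -> 35615 -> 17807 -> 8903 -> 4451 -> 2225 -> 1112 -> 556 -> 278 -> 139 -> 69 -> 34 -> 17 -> 8 -> 4 -> 2 -> 1
Number of halvings = floor(log2(4558839)) = 22


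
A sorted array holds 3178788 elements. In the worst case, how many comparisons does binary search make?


Halving sequence: 3178788 -> 1589394 -> 794697 -> 397348 -> 198674 -> 99337 -> 49668 -> 24834 -> 12417 -> 6208 -> 3104 -> 1552 -> 776 -> 388 -> 194 -> 97 -> 48 -> 24 -> 12 -> 6 -> 3 -> 1
Number of halvings = 21
Max comparisons = 21 + 1 = 22


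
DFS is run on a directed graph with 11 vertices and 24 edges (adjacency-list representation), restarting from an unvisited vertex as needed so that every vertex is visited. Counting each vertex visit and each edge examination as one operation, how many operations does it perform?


A full DFS traversal processes each vertex exactly once (push/pop on stack).
Each directed edge is examined once.
V = 11, E = 24
V + E = 35


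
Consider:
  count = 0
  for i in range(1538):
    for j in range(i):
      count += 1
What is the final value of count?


For each i, the inner loop runs i times:
  i=0: inner runs 0 times
  i=1: inner runs 1 time
  i=2: inner runs 2 times
  i=3: inner runs 3 times
  i=4: inner runs 4 times
  i=5: inner runs 5 times
  i=6: inner runs 6 times
  i=7: inner runs 7 times
  ...
Total = 0 + 1 + 2 + ... + 1537 = 1538*(1538-1)/2 = 1181953


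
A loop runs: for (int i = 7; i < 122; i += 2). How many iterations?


Loop starts at i = 7, increments by 2, stops when i >= 122.
Number of iterations = ceil((122 - 7) / 2)
= ceil(115 / 2)
= 58


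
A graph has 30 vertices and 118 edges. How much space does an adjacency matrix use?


Adjacency matrix: V x V grid of entries
Space = V^2 = 30^2 = 30 * 30 = 900


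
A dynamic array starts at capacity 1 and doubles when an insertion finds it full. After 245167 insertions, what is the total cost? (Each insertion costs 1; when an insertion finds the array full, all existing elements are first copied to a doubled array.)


Insertion cost: 245167 (one per element)
Resizes occur just before inserting elements 2, 3, 5, 9, ...
Elements copied at each resize: 1 + 2 + 4 + 8 + 16 + 32 + 64 + 128 + 256 + 512 + 1024 + 2048 + 4096 + 8192 + 16384 + 32768 + 65536 + 131072
Sum of copies = 262143 (geometric series: 2^k - 1)
Total = 245167 + 262143 = 507310


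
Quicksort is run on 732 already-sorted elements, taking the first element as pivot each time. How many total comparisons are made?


Sum of comparisons per partition:
731 + 730 + ... + 1 + 0
= 732 * (732 - 1) / 2
= 732 * 731 / 2
= 267546


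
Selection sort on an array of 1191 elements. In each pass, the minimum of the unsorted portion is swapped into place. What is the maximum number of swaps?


Selection sort performs one swap per pass:
  Pass 1: find min in positions 0 to 1190, swap with position 0
  Pass 2: find min in positions 1 to 1190, swap with position 1
  Pass 3: find min in positions 2 to 1190, swap with position 2
  Pass 4: find min in positions 3 to 1190, swap with position 3
  Pass 5: find min in positions 4 to 1190, swap with position 4
  ... (1185 more passes)
Total passes (and swaps) = n - 1 = 1191 - 1 = 1190


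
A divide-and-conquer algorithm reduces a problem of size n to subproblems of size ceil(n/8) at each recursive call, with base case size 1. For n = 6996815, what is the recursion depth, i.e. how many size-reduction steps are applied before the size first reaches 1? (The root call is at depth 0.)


Each step divides the size by 8 (rounding up); after k steps the size is ceil(n/8^k), which equals 1 exactly when 8^k >= n.
So the depth is the smallest k with 8^k >= 6996815, i.e. ceil(log_8(6996815)).
8^7 = 2097152 < 6996815 <= 16777216 = 8^8
Recursion depth = 8


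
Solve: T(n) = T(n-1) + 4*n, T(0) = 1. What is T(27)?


Expanding the recurrence:
T(27) = T(26) + 4*27
       = T(25) + 4*26 + 4*27
       ...
       = T(0) + 4*(1 + 2 + ... + 27)
       = 1 + 4 * 27*28/2
       = 1 + 4 * 378
       = 1 + 1512 = 1513


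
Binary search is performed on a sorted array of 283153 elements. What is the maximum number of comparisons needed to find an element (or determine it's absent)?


Binary search halves the search space each comparison:
  Step 1: search space = 283153 -> 141576
  Step 2: search space = 141576 -> 70788
  Step 3: search space = 70788 -> 35394
  Step 4: search space = 35394 -> 17697
  Step 5: search space = 17697 -> 8848
  Step 6: search space = 8848 -> 4424
  Step 7: search space = 4424 -> 2212
  Step 8: search space = 2212 -> 1106
  Step 9: search space = 1106 -> 553
  Step 10: search space = 553 -> 276
  Step 11: search space = 276 -> 138
  Step 12: search space = 138 -> 69
  Step 13: search space = 69 -> 34
  Step 14: search space = 34 -> 17
  Step 15: search space = 17 -> 8
  Step 16: search space = 8 -> 4
  Step 17: search space = 4 -> 2
  Step 18: search space = 2 -> 1
  Step 19: search space = 1 (final check)
Maximum comparisons = floor(log2(283153)) + 1 = 18 + 1 = 19


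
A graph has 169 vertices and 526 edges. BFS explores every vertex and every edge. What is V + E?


A full BFS traversal dequeues each vertex once and examines each edge once.
Vertex visits: 169
Edge visits: 526
V + E = 169 + 526 = 695


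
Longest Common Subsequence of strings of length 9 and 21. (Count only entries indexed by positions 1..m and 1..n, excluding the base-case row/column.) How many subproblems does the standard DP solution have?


DP table indexed by positions in both strings.
First string: 9 positions
Second string: 21 positions
Total = 9 * 21 = 189


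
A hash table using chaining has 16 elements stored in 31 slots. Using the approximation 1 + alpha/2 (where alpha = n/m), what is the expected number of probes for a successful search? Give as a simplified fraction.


Load factor alpha = n/m = 16/31
Expected probes = 1 + alpha/2 = 1 + 16/(2*31)
= 1 + 16/62
= 62/62 + 16/62
= 78/62
Simplify: 39/31


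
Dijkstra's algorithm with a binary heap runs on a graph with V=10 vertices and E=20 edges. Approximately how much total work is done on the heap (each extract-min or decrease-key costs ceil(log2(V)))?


Dijkstra with a binary heap: each vertex is extracted once, each edge may relax once.
Each heap operation costs O(log V).
V + E = 10 + 20 = 30
ceil(log2(10)) = 4 (since 2^3 = 8 < 10 <= 16 = 2^4)
Total heap work = (V+E) * ceil(log2(V)) = 30 * 4 = 120


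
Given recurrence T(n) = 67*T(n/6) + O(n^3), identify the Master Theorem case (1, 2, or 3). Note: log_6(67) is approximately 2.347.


Master Theorem parameters: a=67, b=6, c=3
log_b(a) = 2.347
Compare b^c with a: 6^3 = 216 > 67, so c > log_b(a).
Comparing c=3 vs log_b(a)=2.347:
3 > 2.347 => Case 3
Result: T(n) = O(n^3)
Master Theorem case = 3


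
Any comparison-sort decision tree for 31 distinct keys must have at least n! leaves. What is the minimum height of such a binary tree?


A binary decision tree of height h has at most 2^h leaves and needs at least n! of them, so h >= ceil(log2(n!)).
31! is far too large to multiply out, so use Stirling's series:
  ln(n!) ~ n ln n - n + (1/2) ln(2 pi n) + 1/(12n)  (error below 1/(360 n^3), negligible here)
  ln(31) = 3.4339872
  n ln n = 31 * 3.4339872 = 106.4536
  (1/2) ln(2 pi * 31) = (1/2) ln(194.7787) = 2.6359
  1/(12*31) = 0.0027
  ln(31!) ~ 106.4536 - 31 + 2.6359 + 0.0027 = 78.0922
Convert to base 2: log2(31!) = 78.0922 / ln 2 = 78.0922 / 0.69314718 = 112.6632
ceil(112.6632) = 113


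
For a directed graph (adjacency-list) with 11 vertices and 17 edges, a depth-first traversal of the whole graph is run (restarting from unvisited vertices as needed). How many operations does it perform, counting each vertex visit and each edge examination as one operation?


A full DFS traversal visits each vertex once and examines each edge once.
V = 11
E = 17
Sum = 11 + 17 = 28


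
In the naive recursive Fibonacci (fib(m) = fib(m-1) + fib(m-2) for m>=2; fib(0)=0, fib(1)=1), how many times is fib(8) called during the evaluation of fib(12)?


Let N(m) = number of times fib(m) is called while evaluating fib(12).
N(12) = 1 (the initial call).
N(11) = 1 (only fib(12) calls it).
For 1 <= m <= 10: fib(m) is called by fib(m+1) and fib(m+2), so
  N(m) = N(m+1) + N(m+2).
fib(0) is called only by fib(2), so N(0) = N(2).
Walk down from m=12:
  N(12)=1, N(11)=1, N(10)=2, N(9)=3, N(8)=5
N(8) = 5


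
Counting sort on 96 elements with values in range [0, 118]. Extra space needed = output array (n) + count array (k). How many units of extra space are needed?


Output array size: 96 (to store sorted result)
Count array size: 119 (one slot per possible value, range 0 to 118)
Total extra space = 96 + 119 = 215


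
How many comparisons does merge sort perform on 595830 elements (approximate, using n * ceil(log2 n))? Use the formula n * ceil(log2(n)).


Recursion depth: ceil(log2(595830)) = 20
Each recursion level merges n = 595830 elements
Total = 595830 * 20 = 11916600


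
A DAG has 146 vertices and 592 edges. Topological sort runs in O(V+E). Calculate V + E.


V = 146 (vertex processing)
E = 592 (edge processing)
V + E = 146 + 592 = 738


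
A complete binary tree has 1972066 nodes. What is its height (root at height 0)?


In a complete binary tree, level k holds nodes 2^k .. 2^(k+1)-1 (1-indexed).
Height = floor(log2(n)) = floor(log2(1972066)) = 20
Check: 2^20 = 1048576 <= 1972066 < 2097152 = 2^21


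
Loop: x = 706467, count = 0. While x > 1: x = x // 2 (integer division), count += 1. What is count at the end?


The variable x halves each step:
x = 706467 -> 353233 -> 176616 -> 88308 -> 44154 -> 22077 -> 11038 -> 5519 -> 2759 -> 1379 -> 689 -> 344 -> 172 -> 86 -> 43 -> 21 -> 10 -> 5 -> 2 -> 1
Number of halvings = floor(log2(706467)) = 19


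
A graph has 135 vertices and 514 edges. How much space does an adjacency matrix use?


Adjacency matrix: V x V grid of entries
Space = V^2 = 135^2 = 135 * 135 = 18225


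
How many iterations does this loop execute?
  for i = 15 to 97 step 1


The loop variable i takes values starting at 15 and increments by 1 each iteration.
Sequence: i = 15, 16, 17, 18, 19, 20, 21, 22, 23, ...
The upper bound 97 is inclusive, so the count is floor((last - first) / step) + 1:
floor((97 - 15) / 1) + 1 = floor(82/1) + 1 = 82 + 1 = 83


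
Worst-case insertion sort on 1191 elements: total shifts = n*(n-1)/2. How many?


Sum of shifts = 1 + 2 + 3 + ... + 1190
= 1191 * 1190 / 2
= 1417290 / 2
= 708645


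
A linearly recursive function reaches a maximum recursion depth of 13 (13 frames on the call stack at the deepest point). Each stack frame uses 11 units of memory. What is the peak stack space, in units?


Maximum recursion depth = 13 frames
Memory per frame = 11 units
Total stack space = depth * frame_size
= 13 * 11 = 143


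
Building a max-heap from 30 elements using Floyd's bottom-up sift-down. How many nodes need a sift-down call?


In a heap of 30 elements (0-indexed array):
  Last element index: 29
  Parent of last element: floor((29 - 1) / 2) = 14
  Internal nodes: indices 0 to 14
  Count = floor(30/2) = 15


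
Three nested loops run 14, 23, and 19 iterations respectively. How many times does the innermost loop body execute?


Loop 1 (outermost): 14 iterations
Loop 2 (middle): 23 iterations per outer
Loop 3 (innermost): 19 iterations per middle
Total = 14 * 23 * 19 = 6118


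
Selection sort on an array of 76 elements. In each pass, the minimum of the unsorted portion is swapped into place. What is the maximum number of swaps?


Selection sort performs one swap per pass:
  Pass 1: find min in positions 0 to 75, swap with position 0
  Pass 2: find min in positions 1 to 75, swap with position 1
  Pass 3: find min in positions 2 to 75, swap with position 2
  Pass 4: find min in positions 3 to 75, swap with position 3
  Pass 5: find min in positions 4 to 75, swap with position 4
  ... (70 more passes)
Total passes (and swaps) = n - 1 = 76 - 1 = 75


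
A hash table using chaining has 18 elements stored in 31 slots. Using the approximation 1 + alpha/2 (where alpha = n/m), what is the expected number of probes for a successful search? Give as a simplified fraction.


Load factor alpha = n/m = 18/31
Expected probes = 1 + alpha/2 = 1 + 18/(2*31)
= 1 + 18/62
= 62/62 + 18/62
= 80/62
Simplify: 40/31


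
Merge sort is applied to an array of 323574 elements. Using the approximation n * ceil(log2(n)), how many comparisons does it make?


Merge sort divides the array into halves recursively.
Number of levels = ceil(log2(323574)) = 19
At each level, approximately n = 323574 comparisons are needed for merging.
Total comparisons ~ n * ceil(log2(n)) = 323574 * 19 = 6147906


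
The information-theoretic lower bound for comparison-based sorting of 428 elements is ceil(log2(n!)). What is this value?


A binary decision tree of height h has at most 2^h leaves and needs at least n! of them, so h >= ceil(log2(n!)).
428! is far too large to multiply out, so use Stirling's series:
  ln(n!) ~ n ln n - n + (1/2) ln(2 pi n) + 1/(12n)  (error below 1/(360 n^3), negligible here)
  ln(428) = 6.0591232
  n ln n = 428 * 6.0591232 = 2593.3047
  (1/2) ln(2 pi * 428) = (1/2) ln(2689.2033) = 3.9485
  1/(12*428) = 0.0002
  ln(428!) ~ 2593.3047 - 428 + 3.9485 + 0.0002 = 2169.2534
Convert to base 2: log2(428!) = 2169.2534 / ln 2 = 2169.2534 / 0.69314718 = 3129.5711
ceil(3129.5711) = 3130


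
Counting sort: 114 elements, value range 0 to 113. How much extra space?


n = 114 (output array)
k = 114 (count array for 114 distinct values)
Extra space = 114 + 114 = 228


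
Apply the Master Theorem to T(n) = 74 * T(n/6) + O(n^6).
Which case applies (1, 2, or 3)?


The Master Theorem: T(n) = a*T(n/b) + O(n^c)
  a = 74, b = 6, c = 6
log_b(a) = log_6(74) ~ 2.402
Compare b^c with a: 6^6 = 46656 > 74, so c > log_b(a).
Since c > log_b(a), Case 3 applies.
T(n) = O(n^6)
Master Theorem case = 3


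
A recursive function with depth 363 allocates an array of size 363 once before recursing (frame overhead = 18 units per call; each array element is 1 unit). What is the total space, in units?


Array allocation: 363 units (allocated once)
Stack frames: 363 deep * 18 per frame = 6534 units
Total = 363 + 6534 = 6897


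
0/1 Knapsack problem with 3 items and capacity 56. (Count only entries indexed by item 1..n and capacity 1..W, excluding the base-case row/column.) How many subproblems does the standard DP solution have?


The DP table is indexed by (item, capacity).
Rows: 3 items
Columns: 56 capacity values (1 to W)
Total subproblems = 3 * 56 = 168


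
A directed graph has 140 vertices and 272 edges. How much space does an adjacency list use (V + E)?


Adjacency list: one list head per vertex + one entry per edge
Vertex heads: 140
Edge entries: 272
Total = 140 + 272 = 412


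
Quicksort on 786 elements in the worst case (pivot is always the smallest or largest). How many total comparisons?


In the worst case, each partition step picks the worst pivot:
  Partition 1: 785 comparisons (n-1 elements to compare)
  Partition 2: 784 comparisons
  Partition 3: 783 comparisons
  Partition 4: 782 comparisons
  Partition 5: 781 comparisons
  ...
  Last partition: 0 comparisons
Total = (n-1) + (n-2) + ... + 1 + 0 = n*(n-1)/2
= 786*785/2 = 308505


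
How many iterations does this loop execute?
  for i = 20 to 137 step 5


The loop variable i takes values starting at 20 and increments by 5 each iteration.
Sequence: i = 20, 25, 30, 35, 40, 45, 50, 55, 60, ...
The upper bound 137 is inclusive, so the count is floor((last - first) / step) + 1:
floor((137 - 20) / 5) + 1 = floor(117/5) + 1 = 23 + 1 = 24


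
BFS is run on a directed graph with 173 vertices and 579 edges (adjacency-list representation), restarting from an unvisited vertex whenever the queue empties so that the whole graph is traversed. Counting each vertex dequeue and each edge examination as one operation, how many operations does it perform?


A full BFS traversal dequeues each vertex exactly once and examines each directed edge exactly once.
V = 173 (vertex processing cost)
E = 579 (edge examination cost)
Total operations proportional to V + E = 173 + 579 = 752


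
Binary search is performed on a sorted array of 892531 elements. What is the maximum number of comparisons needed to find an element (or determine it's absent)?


Binary search halves the search space each comparison:
  Step 1: search space = 892531 -> 446265
  Step 2: search space = 446265 -> 223132
  Step 3: search space = 223132 -> 111566
  Step 4: search space = 111566 -> 55783
  Step 5: search space = 55783 -> 27891
  Step 6: search space = 27891 -> 13945
  Step 7: search space = 13945 -> 6972
  Step 8: search space = 6972 -> 3486
  Step 9: search space = 3486 -> 1743
  Step 10: search space = 1743 -> 871
  Step 11: search space = 871 -> 435
  Step 12: search space = 435 -> 217
  Step 13: search space = 217 -> 108
  Step 14: search space = 108 -> 54
  Step 15: search space = 54 -> 27
  Step 16: search space = 27 -> 13
  Step 17: search space = 13 -> 6
  Step 18: search space = 6 -> 3
  Step 19: search space = 3 -> 1
  Step 20: search space = 1 (final check)
Maximum comparisons = floor(log2(892531)) + 1 = 19 + 1 = 20


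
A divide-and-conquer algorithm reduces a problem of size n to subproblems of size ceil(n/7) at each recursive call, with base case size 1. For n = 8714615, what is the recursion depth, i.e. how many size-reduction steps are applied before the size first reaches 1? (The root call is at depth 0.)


Each step divides the size by 7 (rounding up); after k steps the size is ceil(n/7^k), which equals 1 exactly when 7^k >= n.
So the depth is the smallest k with 7^k >= 8714615, i.e. ceil(log_7(8714615)).
7^8 = 5764801 < 8714615 <= 40353607 = 7^9
Recursion depth = 9


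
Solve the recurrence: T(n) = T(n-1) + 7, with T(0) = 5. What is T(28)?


Unrolling the recurrence:
T(28) = T(27) + 7
       = T(26) + 7 + 7
       = T(25) + 7*3
       ...
       = T(0) + 7*28
       = 5 + 196 = 201


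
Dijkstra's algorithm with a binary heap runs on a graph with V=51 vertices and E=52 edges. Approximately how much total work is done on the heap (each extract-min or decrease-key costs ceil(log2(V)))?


Dijkstra with a binary heap: each vertex is extracted once, each edge may relax once.
Each heap operation costs O(log V).
V + E = 51 + 52 = 103
ceil(log2(51)) = 6 (since 2^5 = 32 < 51 <= 64 = 2^6)
Total heap work = (V+E) * ceil(log2(V)) = 103 * 6 = 618


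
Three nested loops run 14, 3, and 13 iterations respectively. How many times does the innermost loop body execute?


Loop 1 (outermost): 14 iterations
Loop 2 (middle): 3 iterations per outer
Loop 3 (innermost): 13 iterations per middle
Total = 14 * 3 * 13 = 546


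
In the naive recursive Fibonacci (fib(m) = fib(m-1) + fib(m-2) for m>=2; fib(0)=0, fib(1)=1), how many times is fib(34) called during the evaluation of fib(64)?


Let N(m) = number of times fib(m) is called while evaluating fib(64).
N(64) = 1 (the initial call).
N(63) = 1 (only fib(64) calls it).
For 1 <= m <= 62: fib(m) is called by fib(m+1) and fib(m+2), so
  N(m) = N(m+1) + N(m+2).
fib(0) is called only by fib(2), so N(0) = N(2).
Walk down from m=64:
  N(64)=1, N(63)=1, N(62)=2, N(61)=3, N(60)=5, N(59)=8, N(58)=13, N(57)=21, N(56)=34, N(55)=55, N(54)=89, N(53)=144, N(52)=233, N(51)=377, N(50)=610, N(49)=987, N(48)=1597, N(47)=2584, N(46)=4181, N(45)=6765, N(44)=10946, N(43)=17711, N(42)=28657, N(41)=46368, N(40)=75025, N(39)=121393, N(38)=196418, N(37)=317811, N(36)=514229, N(35)=832040, N(34)=1346269
N(34) = 1346269


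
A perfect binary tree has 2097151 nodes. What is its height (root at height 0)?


For a perfect binary tree of height h: n = 2^(h+1) - 1, so h = log2(n+1) - 1.
  n + 1 = 2097152 = 2^21
  log2(2097152) = 21
  height = 21 - 1 = 20


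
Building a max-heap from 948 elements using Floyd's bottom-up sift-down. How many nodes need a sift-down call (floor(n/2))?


In a heap of 948 elements (0-indexed array):
  Last element index: 947
  Parent of last element: floor((947 - 1) / 2) = 473
  Internal nodes: indices 0 to 473
  Count = floor(948/2) = 474


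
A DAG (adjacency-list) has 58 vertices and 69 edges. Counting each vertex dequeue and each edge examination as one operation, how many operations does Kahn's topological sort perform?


V = 58 (vertex processing)
E = 69 (edge processing)
V + E = 58 + 69 = 127


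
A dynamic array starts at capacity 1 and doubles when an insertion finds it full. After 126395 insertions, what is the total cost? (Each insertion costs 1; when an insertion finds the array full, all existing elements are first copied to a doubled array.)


Insertion cost: 126395 (one per element)
Resizes occur just before inserting elements 2, 3, 5, 9, ...
Elements copied at each resize: 1 + 2 + 4 + 8 + 16 + 32 + 64 + 128 + 256 + 512 + 1024 + 2048 + 4096 + 8192 + 16384 + 32768 + 65536
Sum of copies = 131071 (geometric series: 2^k - 1)
Total = 126395 + 131071 = 257466


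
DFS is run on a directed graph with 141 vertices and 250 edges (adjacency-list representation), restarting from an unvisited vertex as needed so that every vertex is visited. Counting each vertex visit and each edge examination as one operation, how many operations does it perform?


A full DFS traversal processes each vertex exactly once (push/pop on stack).
Each directed edge is examined once.
V = 141, E = 250
V + E = 391


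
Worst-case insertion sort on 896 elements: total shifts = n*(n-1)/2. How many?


Sum of shifts = 1 + 2 + 3 + ... + 895
= 896 * 895 / 2
= 801920 / 2
= 400960


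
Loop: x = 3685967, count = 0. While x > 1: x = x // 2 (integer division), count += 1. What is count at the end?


The variable x halves each step:
x = 3685967 -> 1842983 -> 921491 -> 460745 -> 230372 -> 115186 -> 57593 -> 28796 -> 14398 -> 7199 -> 3599 -> 1799 -> 899 -> 449 -> 224 -> 112 -> 56 -> 28 -> 14 -> 7 -> 3 -> 1
Number of halvings = floor(log2(3685967)) = 21


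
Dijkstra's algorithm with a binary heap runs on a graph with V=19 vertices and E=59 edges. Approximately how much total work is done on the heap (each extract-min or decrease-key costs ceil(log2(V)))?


Dijkstra with a binary heap: each vertex is extracted once, each edge may relax once.
Each heap operation costs O(log V).
V + E = 19 + 59 = 78
ceil(log2(19)) = 5 (since 2^4 = 16 < 19 <= 32 = 2^5)
Total heap work = (V+E) * ceil(log2(V)) = 78 * 5 = 390


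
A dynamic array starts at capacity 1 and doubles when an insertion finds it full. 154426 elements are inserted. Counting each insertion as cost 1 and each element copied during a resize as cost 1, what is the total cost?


n = 154426
Insertion costs: 154426
Resizes copy 1, 2, 4, ... up to the largest power of 2 that is <= n-1 = 154425, i.e. 131072.
Copy costs = 1 + 2 + 4 + 8 + 16 + 32 + 64 + 128 + 256 + 512 + 1024 + 2048 + 4096 + 8192 + 16384 + 32768 + 65536 + 131072 = 262143
Total = 154426 + 262143 = 416569


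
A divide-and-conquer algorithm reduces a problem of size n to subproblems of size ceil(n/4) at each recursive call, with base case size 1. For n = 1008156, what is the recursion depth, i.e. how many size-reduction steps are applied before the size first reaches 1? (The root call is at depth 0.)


Each step divides the size by 4 (rounding up); after k steps the size is ceil(n/4^k), which equals 1 exactly when 4^k >= n.
So the depth is the smallest k with 4^k >= 1008156, i.e. ceil(log_4(1008156)).
4^9 = 262144 < 1008156 <= 1048576 = 4^10
Recursion depth = 10


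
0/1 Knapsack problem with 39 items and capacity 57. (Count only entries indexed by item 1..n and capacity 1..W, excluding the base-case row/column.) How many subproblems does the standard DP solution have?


The DP table is indexed by (item, capacity).
Rows: 39 items
Columns: 57 capacity values (1 to W)
Total subproblems = 39 * 57 = 2223


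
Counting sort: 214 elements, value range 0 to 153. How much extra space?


n = 214 (output array)
k = 154 (count array for 154 distinct values)
Extra space = 214 + 154 = 368


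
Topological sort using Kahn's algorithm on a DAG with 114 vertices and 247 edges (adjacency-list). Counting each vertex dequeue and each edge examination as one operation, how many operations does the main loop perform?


Kahn's algorithm:
  1. Compute in-degrees: O(V + E)
  2. Process queue: each vertex dequeued once (O(V))
     each edge examined once (O(E))
Total = V + E = 114 + 247 = 361


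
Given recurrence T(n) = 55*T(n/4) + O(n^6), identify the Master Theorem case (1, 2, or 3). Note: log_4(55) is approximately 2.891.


Master Theorem parameters: a=55, b=4, c=6
log_b(a) = 2.891
Compare b^c with a: 4^6 = 4096 > 55, so c > log_b(a).
Comparing c=6 vs log_b(a)=2.891:
6 > 2.891 => Case 3
Result: T(n) = O(n^6)
Master Theorem case = 3


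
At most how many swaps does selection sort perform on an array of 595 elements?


Each of the 594 passes places one element in its final position.
Pass 1: swap minimum into position 0
Pass 2: swap minimum of remaining into position 1
...
Pass 594: last two elements, one swap
Maximum swaps = 595 - 1 = 594


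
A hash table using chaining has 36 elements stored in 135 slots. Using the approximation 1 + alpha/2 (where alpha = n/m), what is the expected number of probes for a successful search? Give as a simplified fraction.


Load factor alpha = n/m = 36/135
Expected probes = 1 + alpha/2 = 1 + 36/(2*135)
= 1 + 36/270
= 270/270 + 36/270
= 306/270
Simplify: 17/15


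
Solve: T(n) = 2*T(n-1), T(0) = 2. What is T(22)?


Unrolling:
T(22) = 2*T(21) = 2^2*T(20) = ... = 2^22*T(0)
= 2^22 * 2
= 4194304 * 2 = 8388608


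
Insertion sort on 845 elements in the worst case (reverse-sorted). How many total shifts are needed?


In the worst case (reverse-sorted), each element shifts past all previous:
  Element 1: 1 shifts
  Element 2: 2 shifts
  Element 3: 3 shifts
  Element 4: 4 shifts
  Element 5: 5 shifts
  ...
  Element 844: 844 shifts
Total = 1 + 2 + ... + 844
= 845*(845-1)/2 = 356590


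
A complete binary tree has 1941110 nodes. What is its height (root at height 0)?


In a complete binary tree, level k holds nodes 2^k .. 2^(k+1)-1 (1-indexed).
Height = floor(log2(n)) = floor(log2(1941110)) = 20
Check: 2^20 = 1048576 <= 1941110 < 2097152 = 2^21


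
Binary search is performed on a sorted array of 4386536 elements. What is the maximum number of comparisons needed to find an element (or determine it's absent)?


Binary search halves the search space each comparison:
  Step 1: search space = 4386536 -> 2193268
  Step 2: search space = 2193268 -> 1096634
  Step 3: search space = 1096634 -> 548317
  Step 4: search space = 548317 -> 274158
  Step 5: search space = 274158 -> 137079
  Step 6: search space = 137079 -> 68539
  Step 7: search space = 68539 -> 34269
  Step 8: search space = 34269 -> 17134
  Step 9: search space = 17134 -> 8567
  Step 10: search space = 8567 -> 4283
  Step 11: search space = 4283 -> 2141
  Step 12: search space = 2141 -> 1070
  Step 13: search space = 1070 -> 535
  Step 14: search space = 535 -> 267
  Step 15: search space = 267 -> 133
  Step 16: search space = 133 -> 66
  Step 17: search space = 66 -> 33
  Step 18: search space = 33 -> 16
  Step 19: search space = 16 -> 8
  Step 20: search space = 8 -> 4
  Step 21: search space = 4 -> 2
  Step 22: search space = 2 -> 1
  Step 23: search space = 1 (final check)
Maximum comparisons = floor(log2(4386536)) + 1 = 22 + 1 = 23


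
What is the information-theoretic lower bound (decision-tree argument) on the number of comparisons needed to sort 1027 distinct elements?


A binary decision tree of height h has at most 2^h leaves and needs at least n! of them, so h >= ceil(log2(n!)).
1027! is far too large to multiply out, so use Stirling's series:
  ln(n!) ~ n ln n - n + (1/2) ln(2 pi n) + 1/(12n)  (error below 1/(360 n^3), negligible here)
  ln(1027) = 6.9343972
  n ln n = 1027 * 6.9343972 = 7121.6259
  (1/2) ln(2 pi * 1027) = (1/2) ln(6452.8313) = 4.3861
  1/(12*1027) = 0.0001
  ln(1027!) ~ 7121.6259 - 1027 + 4.3861 + 0.0001 = 6099.0121
Convert to base 2: log2(1027!) = 6099.0121 / ln 2 = 6099.0121 / 0.69314718 = 8799.0145
ceil(8799.0145) = 8800


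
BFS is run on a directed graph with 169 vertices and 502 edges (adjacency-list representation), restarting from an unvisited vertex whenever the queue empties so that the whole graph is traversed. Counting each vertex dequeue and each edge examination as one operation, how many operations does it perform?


A full BFS traversal dequeues each vertex exactly once and examines each directed edge exactly once.
V = 169 (vertex processing cost)
E = 502 (edge examination cost)
Total operations proportional to V + E = 169 + 502 = 671


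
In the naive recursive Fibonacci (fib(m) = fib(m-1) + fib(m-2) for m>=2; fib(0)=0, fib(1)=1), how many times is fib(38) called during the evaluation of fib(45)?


Let N(m) = number of times fib(m) is called while evaluating fib(45).
N(45) = 1 (the initial call).
N(44) = 1 (only fib(45) calls it).
For 1 <= m <= 43: fib(m) is called by fib(m+1) and fib(m+2), so
  N(m) = N(m+1) + N(m+2).
fib(0) is called only by fib(2), so N(0) = N(2).
Walk down from m=45:
  N(45)=1, N(44)=1, N(43)=2, N(42)=3, N(41)=5, N(40)=8, N(39)=13, N(38)=21
N(38) = 21


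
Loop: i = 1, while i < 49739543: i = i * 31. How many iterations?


i multiplies by 31 each step:
i = 1 -> 31 -> 961 -> 29791 -> 923521 -> 28629151 -> 887503681 (stop)
Iterations = ceil(log_31(49739543)) = 6


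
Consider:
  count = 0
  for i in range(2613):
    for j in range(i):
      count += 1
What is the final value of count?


For each i, the inner loop runs i times:
  i=0: inner runs 0 times
  i=1: inner runs 1 time
  i=2: inner runs 2 times
  i=3: inner runs 3 times
  i=4: inner runs 4 times
  i=5: inner runs 5 times
  i=6: inner runs 6 times
  i=7: inner runs 7 times
  ...
Total = 0 + 1 + 2 + ... + 2612 = 2613*(2613-1)/2 = 3412578


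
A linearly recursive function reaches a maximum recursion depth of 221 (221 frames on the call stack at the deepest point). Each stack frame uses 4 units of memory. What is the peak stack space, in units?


Maximum recursion depth = 221 frames
Memory per frame = 4 units
Total stack space = depth * frame_size
= 221 * 4 = 884


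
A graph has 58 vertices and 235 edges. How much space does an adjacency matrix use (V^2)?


Adjacency matrix: V x V grid of entries
Space = V^2 = 58^2 = 58 * 58 = 3364


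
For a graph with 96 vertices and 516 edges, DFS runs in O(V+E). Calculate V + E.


A full DFS traversal visits each vertex once and examines each edge once.
V = 96
E = 516
Sum = 96 + 516 = 612


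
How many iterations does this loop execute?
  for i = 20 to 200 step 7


The loop variable i takes values starting at 20 and increments by 7 each iteration.
Sequence: i = 20, 27, 34, 41, 48, 55, 62, 69, 76, ...
The upper bound 200 is inclusive, so the count is floor((last - first) / step) + 1:
floor((200 - 20) / 7) + 1 = floor(180/7) + 1 = 25 + 1 = 26


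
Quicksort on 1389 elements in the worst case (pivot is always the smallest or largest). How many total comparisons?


In the worst case, each partition step picks the worst pivot:
  Partition 1: 1388 comparisons (n-1 elements to compare)
  Partition 2: 1387 comparisons
  Partition 3: 1386 comparisons
  Partition 4: 1385 comparisons
  Partition 5: 1384 comparisons
  ...
  Last partition: 0 comparisons
Total = (n-1) + (n-2) + ... + 1 + 0 = n*(n-1)/2
= 1389*1388/2 = 963966


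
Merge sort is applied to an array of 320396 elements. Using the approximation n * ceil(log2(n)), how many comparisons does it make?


Merge sort divides the array into halves recursively.
Number of levels = ceil(log2(320396)) = 19
At each level, approximately n = 320396 comparisons are needed for merging.
Total comparisons ~ n * ceil(log2(n)) = 320396 * 19 = 6087524


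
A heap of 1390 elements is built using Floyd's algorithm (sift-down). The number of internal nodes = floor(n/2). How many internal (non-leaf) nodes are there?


Leaf nodes occupy roughly half the array.
Sift-down is called for each internal node, starting from the last one.
Internal nodes = floor(n/2) = floor(1390/2) = 695
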